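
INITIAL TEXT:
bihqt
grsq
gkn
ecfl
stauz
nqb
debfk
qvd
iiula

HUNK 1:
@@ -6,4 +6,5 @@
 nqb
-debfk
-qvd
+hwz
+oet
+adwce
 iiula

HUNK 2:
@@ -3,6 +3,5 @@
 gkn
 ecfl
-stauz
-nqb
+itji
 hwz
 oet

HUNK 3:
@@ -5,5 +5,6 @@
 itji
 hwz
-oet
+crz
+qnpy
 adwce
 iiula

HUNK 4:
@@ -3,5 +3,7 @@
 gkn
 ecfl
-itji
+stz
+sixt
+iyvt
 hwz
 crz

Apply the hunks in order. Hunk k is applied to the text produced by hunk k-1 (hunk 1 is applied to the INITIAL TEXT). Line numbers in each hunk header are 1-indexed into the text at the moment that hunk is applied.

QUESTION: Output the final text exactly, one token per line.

Answer: bihqt
grsq
gkn
ecfl
stz
sixt
iyvt
hwz
crz
qnpy
adwce
iiula

Derivation:
Hunk 1: at line 6 remove [debfk,qvd] add [hwz,oet,adwce] -> 10 lines: bihqt grsq gkn ecfl stauz nqb hwz oet adwce iiula
Hunk 2: at line 3 remove [stauz,nqb] add [itji] -> 9 lines: bihqt grsq gkn ecfl itji hwz oet adwce iiula
Hunk 3: at line 5 remove [oet] add [crz,qnpy] -> 10 lines: bihqt grsq gkn ecfl itji hwz crz qnpy adwce iiula
Hunk 4: at line 3 remove [itji] add [stz,sixt,iyvt] -> 12 lines: bihqt grsq gkn ecfl stz sixt iyvt hwz crz qnpy adwce iiula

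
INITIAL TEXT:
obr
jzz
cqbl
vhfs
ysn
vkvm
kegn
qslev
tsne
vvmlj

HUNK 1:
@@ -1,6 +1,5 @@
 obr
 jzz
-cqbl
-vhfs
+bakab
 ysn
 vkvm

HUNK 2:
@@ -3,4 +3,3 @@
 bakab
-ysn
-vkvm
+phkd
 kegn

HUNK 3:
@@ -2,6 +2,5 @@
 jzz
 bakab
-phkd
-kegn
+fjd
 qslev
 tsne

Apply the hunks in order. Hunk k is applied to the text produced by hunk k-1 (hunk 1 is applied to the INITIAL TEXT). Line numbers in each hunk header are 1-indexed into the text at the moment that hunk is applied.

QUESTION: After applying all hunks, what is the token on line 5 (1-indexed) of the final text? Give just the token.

Hunk 1: at line 1 remove [cqbl,vhfs] add [bakab] -> 9 lines: obr jzz bakab ysn vkvm kegn qslev tsne vvmlj
Hunk 2: at line 3 remove [ysn,vkvm] add [phkd] -> 8 lines: obr jzz bakab phkd kegn qslev tsne vvmlj
Hunk 3: at line 2 remove [phkd,kegn] add [fjd] -> 7 lines: obr jzz bakab fjd qslev tsne vvmlj
Final line 5: qslev

Answer: qslev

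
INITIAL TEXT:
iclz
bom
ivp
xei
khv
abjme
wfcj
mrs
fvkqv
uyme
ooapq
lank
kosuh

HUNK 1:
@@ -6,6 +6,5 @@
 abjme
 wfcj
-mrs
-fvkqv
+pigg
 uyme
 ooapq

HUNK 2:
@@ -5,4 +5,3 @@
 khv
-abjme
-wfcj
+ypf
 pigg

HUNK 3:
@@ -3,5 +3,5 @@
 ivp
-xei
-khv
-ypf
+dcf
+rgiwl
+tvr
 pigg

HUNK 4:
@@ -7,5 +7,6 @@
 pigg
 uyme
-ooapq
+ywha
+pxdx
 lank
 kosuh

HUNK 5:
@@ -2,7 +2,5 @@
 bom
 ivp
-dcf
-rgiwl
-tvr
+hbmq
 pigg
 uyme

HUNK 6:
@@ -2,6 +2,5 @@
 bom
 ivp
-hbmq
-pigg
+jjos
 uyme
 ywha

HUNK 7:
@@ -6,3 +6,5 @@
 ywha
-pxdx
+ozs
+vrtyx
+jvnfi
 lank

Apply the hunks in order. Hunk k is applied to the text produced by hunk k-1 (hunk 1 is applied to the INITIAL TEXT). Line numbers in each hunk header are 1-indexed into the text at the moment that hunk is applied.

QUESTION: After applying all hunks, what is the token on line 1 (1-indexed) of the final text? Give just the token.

Answer: iclz

Derivation:
Hunk 1: at line 6 remove [mrs,fvkqv] add [pigg] -> 12 lines: iclz bom ivp xei khv abjme wfcj pigg uyme ooapq lank kosuh
Hunk 2: at line 5 remove [abjme,wfcj] add [ypf] -> 11 lines: iclz bom ivp xei khv ypf pigg uyme ooapq lank kosuh
Hunk 3: at line 3 remove [xei,khv,ypf] add [dcf,rgiwl,tvr] -> 11 lines: iclz bom ivp dcf rgiwl tvr pigg uyme ooapq lank kosuh
Hunk 4: at line 7 remove [ooapq] add [ywha,pxdx] -> 12 lines: iclz bom ivp dcf rgiwl tvr pigg uyme ywha pxdx lank kosuh
Hunk 5: at line 2 remove [dcf,rgiwl,tvr] add [hbmq] -> 10 lines: iclz bom ivp hbmq pigg uyme ywha pxdx lank kosuh
Hunk 6: at line 2 remove [hbmq,pigg] add [jjos] -> 9 lines: iclz bom ivp jjos uyme ywha pxdx lank kosuh
Hunk 7: at line 6 remove [pxdx] add [ozs,vrtyx,jvnfi] -> 11 lines: iclz bom ivp jjos uyme ywha ozs vrtyx jvnfi lank kosuh
Final line 1: iclz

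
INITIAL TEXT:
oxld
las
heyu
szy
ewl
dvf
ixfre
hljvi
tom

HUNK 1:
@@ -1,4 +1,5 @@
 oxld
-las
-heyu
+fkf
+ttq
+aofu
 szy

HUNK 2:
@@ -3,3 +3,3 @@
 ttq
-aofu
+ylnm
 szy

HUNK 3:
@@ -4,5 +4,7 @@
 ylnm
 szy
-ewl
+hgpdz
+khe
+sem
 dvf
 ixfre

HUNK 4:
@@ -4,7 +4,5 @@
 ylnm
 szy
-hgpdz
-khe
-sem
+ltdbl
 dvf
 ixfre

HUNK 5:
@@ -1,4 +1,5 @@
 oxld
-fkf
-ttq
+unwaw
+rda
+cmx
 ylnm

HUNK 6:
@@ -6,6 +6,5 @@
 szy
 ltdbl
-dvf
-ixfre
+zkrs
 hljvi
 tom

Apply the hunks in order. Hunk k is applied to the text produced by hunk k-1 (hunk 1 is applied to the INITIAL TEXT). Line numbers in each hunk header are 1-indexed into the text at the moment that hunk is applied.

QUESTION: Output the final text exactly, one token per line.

Hunk 1: at line 1 remove [las,heyu] add [fkf,ttq,aofu] -> 10 lines: oxld fkf ttq aofu szy ewl dvf ixfre hljvi tom
Hunk 2: at line 3 remove [aofu] add [ylnm] -> 10 lines: oxld fkf ttq ylnm szy ewl dvf ixfre hljvi tom
Hunk 3: at line 4 remove [ewl] add [hgpdz,khe,sem] -> 12 lines: oxld fkf ttq ylnm szy hgpdz khe sem dvf ixfre hljvi tom
Hunk 4: at line 4 remove [hgpdz,khe,sem] add [ltdbl] -> 10 lines: oxld fkf ttq ylnm szy ltdbl dvf ixfre hljvi tom
Hunk 5: at line 1 remove [fkf,ttq] add [unwaw,rda,cmx] -> 11 lines: oxld unwaw rda cmx ylnm szy ltdbl dvf ixfre hljvi tom
Hunk 6: at line 6 remove [dvf,ixfre] add [zkrs] -> 10 lines: oxld unwaw rda cmx ylnm szy ltdbl zkrs hljvi tom

Answer: oxld
unwaw
rda
cmx
ylnm
szy
ltdbl
zkrs
hljvi
tom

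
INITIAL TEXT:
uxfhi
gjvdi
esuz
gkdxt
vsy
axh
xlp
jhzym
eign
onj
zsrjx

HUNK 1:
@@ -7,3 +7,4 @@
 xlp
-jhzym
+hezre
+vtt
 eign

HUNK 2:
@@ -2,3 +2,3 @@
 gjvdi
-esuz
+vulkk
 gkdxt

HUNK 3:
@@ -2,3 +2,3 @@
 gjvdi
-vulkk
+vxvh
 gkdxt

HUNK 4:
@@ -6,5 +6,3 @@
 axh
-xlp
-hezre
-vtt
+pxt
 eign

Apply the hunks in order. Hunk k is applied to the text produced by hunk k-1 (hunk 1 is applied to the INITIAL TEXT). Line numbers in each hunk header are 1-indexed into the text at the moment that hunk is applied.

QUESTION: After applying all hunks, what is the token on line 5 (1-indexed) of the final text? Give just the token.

Hunk 1: at line 7 remove [jhzym] add [hezre,vtt] -> 12 lines: uxfhi gjvdi esuz gkdxt vsy axh xlp hezre vtt eign onj zsrjx
Hunk 2: at line 2 remove [esuz] add [vulkk] -> 12 lines: uxfhi gjvdi vulkk gkdxt vsy axh xlp hezre vtt eign onj zsrjx
Hunk 3: at line 2 remove [vulkk] add [vxvh] -> 12 lines: uxfhi gjvdi vxvh gkdxt vsy axh xlp hezre vtt eign onj zsrjx
Hunk 4: at line 6 remove [xlp,hezre,vtt] add [pxt] -> 10 lines: uxfhi gjvdi vxvh gkdxt vsy axh pxt eign onj zsrjx
Final line 5: vsy

Answer: vsy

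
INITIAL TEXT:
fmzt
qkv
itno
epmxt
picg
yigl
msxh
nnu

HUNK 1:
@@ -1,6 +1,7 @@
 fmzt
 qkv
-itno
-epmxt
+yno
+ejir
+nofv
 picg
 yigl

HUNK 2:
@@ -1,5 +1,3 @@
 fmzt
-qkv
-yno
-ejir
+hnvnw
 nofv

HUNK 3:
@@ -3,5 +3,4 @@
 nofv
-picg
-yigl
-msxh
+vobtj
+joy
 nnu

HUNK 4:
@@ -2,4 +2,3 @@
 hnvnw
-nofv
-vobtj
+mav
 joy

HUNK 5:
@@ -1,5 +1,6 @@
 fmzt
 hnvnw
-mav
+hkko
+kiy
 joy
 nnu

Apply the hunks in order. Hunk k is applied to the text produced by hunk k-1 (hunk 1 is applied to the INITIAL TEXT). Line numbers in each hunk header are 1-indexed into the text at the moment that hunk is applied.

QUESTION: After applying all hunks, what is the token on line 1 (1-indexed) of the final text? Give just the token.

Answer: fmzt

Derivation:
Hunk 1: at line 1 remove [itno,epmxt] add [yno,ejir,nofv] -> 9 lines: fmzt qkv yno ejir nofv picg yigl msxh nnu
Hunk 2: at line 1 remove [qkv,yno,ejir] add [hnvnw] -> 7 lines: fmzt hnvnw nofv picg yigl msxh nnu
Hunk 3: at line 3 remove [picg,yigl,msxh] add [vobtj,joy] -> 6 lines: fmzt hnvnw nofv vobtj joy nnu
Hunk 4: at line 2 remove [nofv,vobtj] add [mav] -> 5 lines: fmzt hnvnw mav joy nnu
Hunk 5: at line 1 remove [mav] add [hkko,kiy] -> 6 lines: fmzt hnvnw hkko kiy joy nnu
Final line 1: fmzt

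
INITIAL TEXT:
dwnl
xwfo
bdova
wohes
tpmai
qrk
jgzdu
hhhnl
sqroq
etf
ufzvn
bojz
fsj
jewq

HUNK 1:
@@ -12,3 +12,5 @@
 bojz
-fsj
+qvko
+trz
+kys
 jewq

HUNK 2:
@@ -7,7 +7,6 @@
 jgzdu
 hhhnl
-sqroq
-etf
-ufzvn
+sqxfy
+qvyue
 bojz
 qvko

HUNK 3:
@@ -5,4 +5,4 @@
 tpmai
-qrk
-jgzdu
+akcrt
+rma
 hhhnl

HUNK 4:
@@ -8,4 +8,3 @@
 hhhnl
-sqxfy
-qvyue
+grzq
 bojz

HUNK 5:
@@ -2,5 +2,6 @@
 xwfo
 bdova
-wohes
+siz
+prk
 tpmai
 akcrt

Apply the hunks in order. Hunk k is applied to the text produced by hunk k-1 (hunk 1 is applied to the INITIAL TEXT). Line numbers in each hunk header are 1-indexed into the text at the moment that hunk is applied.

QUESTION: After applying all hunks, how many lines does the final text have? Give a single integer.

Hunk 1: at line 12 remove [fsj] add [qvko,trz,kys] -> 16 lines: dwnl xwfo bdova wohes tpmai qrk jgzdu hhhnl sqroq etf ufzvn bojz qvko trz kys jewq
Hunk 2: at line 7 remove [sqroq,etf,ufzvn] add [sqxfy,qvyue] -> 15 lines: dwnl xwfo bdova wohes tpmai qrk jgzdu hhhnl sqxfy qvyue bojz qvko trz kys jewq
Hunk 3: at line 5 remove [qrk,jgzdu] add [akcrt,rma] -> 15 lines: dwnl xwfo bdova wohes tpmai akcrt rma hhhnl sqxfy qvyue bojz qvko trz kys jewq
Hunk 4: at line 8 remove [sqxfy,qvyue] add [grzq] -> 14 lines: dwnl xwfo bdova wohes tpmai akcrt rma hhhnl grzq bojz qvko trz kys jewq
Hunk 5: at line 2 remove [wohes] add [siz,prk] -> 15 lines: dwnl xwfo bdova siz prk tpmai akcrt rma hhhnl grzq bojz qvko trz kys jewq
Final line count: 15

Answer: 15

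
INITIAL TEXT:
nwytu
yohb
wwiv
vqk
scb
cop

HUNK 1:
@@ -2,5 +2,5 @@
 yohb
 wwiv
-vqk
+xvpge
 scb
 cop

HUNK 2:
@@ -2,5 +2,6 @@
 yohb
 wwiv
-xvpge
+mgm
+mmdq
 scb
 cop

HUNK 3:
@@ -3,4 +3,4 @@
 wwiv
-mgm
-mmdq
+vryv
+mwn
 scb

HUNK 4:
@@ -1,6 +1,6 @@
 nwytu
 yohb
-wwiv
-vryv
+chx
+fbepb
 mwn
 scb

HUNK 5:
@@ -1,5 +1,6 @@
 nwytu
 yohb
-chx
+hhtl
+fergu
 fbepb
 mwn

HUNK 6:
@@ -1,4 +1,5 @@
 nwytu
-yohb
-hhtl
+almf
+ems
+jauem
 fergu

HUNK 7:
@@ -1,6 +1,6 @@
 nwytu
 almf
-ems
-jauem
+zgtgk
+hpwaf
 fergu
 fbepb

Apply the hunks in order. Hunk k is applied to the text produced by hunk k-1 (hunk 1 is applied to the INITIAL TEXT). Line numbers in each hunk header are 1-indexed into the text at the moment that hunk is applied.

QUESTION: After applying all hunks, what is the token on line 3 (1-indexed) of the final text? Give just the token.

Answer: zgtgk

Derivation:
Hunk 1: at line 2 remove [vqk] add [xvpge] -> 6 lines: nwytu yohb wwiv xvpge scb cop
Hunk 2: at line 2 remove [xvpge] add [mgm,mmdq] -> 7 lines: nwytu yohb wwiv mgm mmdq scb cop
Hunk 3: at line 3 remove [mgm,mmdq] add [vryv,mwn] -> 7 lines: nwytu yohb wwiv vryv mwn scb cop
Hunk 4: at line 1 remove [wwiv,vryv] add [chx,fbepb] -> 7 lines: nwytu yohb chx fbepb mwn scb cop
Hunk 5: at line 1 remove [chx] add [hhtl,fergu] -> 8 lines: nwytu yohb hhtl fergu fbepb mwn scb cop
Hunk 6: at line 1 remove [yohb,hhtl] add [almf,ems,jauem] -> 9 lines: nwytu almf ems jauem fergu fbepb mwn scb cop
Hunk 7: at line 1 remove [ems,jauem] add [zgtgk,hpwaf] -> 9 lines: nwytu almf zgtgk hpwaf fergu fbepb mwn scb cop
Final line 3: zgtgk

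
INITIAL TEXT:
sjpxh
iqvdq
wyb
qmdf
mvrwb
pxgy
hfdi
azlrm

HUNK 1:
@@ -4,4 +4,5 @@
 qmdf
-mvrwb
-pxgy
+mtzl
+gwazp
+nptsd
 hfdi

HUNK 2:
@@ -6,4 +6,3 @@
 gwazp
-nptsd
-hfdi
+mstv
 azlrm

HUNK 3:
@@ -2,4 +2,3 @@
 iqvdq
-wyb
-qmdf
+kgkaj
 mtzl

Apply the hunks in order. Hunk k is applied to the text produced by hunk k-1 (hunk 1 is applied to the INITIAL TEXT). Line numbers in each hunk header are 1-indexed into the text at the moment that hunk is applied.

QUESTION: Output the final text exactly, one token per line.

Hunk 1: at line 4 remove [mvrwb,pxgy] add [mtzl,gwazp,nptsd] -> 9 lines: sjpxh iqvdq wyb qmdf mtzl gwazp nptsd hfdi azlrm
Hunk 2: at line 6 remove [nptsd,hfdi] add [mstv] -> 8 lines: sjpxh iqvdq wyb qmdf mtzl gwazp mstv azlrm
Hunk 3: at line 2 remove [wyb,qmdf] add [kgkaj] -> 7 lines: sjpxh iqvdq kgkaj mtzl gwazp mstv azlrm

Answer: sjpxh
iqvdq
kgkaj
mtzl
gwazp
mstv
azlrm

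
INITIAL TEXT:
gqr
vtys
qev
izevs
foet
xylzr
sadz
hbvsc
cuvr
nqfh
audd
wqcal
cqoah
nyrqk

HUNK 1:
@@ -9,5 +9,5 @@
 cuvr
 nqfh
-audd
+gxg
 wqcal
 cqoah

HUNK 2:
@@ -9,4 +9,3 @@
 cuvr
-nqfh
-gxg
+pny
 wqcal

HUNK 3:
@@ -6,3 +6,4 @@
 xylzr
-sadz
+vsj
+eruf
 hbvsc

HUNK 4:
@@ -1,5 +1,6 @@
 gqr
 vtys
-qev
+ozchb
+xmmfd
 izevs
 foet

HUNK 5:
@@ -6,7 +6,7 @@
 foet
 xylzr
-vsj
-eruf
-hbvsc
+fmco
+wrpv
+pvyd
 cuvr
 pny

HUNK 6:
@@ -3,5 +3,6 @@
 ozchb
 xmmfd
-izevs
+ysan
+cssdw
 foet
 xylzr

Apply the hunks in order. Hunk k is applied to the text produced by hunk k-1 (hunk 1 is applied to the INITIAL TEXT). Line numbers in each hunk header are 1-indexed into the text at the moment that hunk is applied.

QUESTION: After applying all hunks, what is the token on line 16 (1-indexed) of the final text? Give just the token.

Hunk 1: at line 9 remove [audd] add [gxg] -> 14 lines: gqr vtys qev izevs foet xylzr sadz hbvsc cuvr nqfh gxg wqcal cqoah nyrqk
Hunk 2: at line 9 remove [nqfh,gxg] add [pny] -> 13 lines: gqr vtys qev izevs foet xylzr sadz hbvsc cuvr pny wqcal cqoah nyrqk
Hunk 3: at line 6 remove [sadz] add [vsj,eruf] -> 14 lines: gqr vtys qev izevs foet xylzr vsj eruf hbvsc cuvr pny wqcal cqoah nyrqk
Hunk 4: at line 1 remove [qev] add [ozchb,xmmfd] -> 15 lines: gqr vtys ozchb xmmfd izevs foet xylzr vsj eruf hbvsc cuvr pny wqcal cqoah nyrqk
Hunk 5: at line 6 remove [vsj,eruf,hbvsc] add [fmco,wrpv,pvyd] -> 15 lines: gqr vtys ozchb xmmfd izevs foet xylzr fmco wrpv pvyd cuvr pny wqcal cqoah nyrqk
Hunk 6: at line 3 remove [izevs] add [ysan,cssdw] -> 16 lines: gqr vtys ozchb xmmfd ysan cssdw foet xylzr fmco wrpv pvyd cuvr pny wqcal cqoah nyrqk
Final line 16: nyrqk

Answer: nyrqk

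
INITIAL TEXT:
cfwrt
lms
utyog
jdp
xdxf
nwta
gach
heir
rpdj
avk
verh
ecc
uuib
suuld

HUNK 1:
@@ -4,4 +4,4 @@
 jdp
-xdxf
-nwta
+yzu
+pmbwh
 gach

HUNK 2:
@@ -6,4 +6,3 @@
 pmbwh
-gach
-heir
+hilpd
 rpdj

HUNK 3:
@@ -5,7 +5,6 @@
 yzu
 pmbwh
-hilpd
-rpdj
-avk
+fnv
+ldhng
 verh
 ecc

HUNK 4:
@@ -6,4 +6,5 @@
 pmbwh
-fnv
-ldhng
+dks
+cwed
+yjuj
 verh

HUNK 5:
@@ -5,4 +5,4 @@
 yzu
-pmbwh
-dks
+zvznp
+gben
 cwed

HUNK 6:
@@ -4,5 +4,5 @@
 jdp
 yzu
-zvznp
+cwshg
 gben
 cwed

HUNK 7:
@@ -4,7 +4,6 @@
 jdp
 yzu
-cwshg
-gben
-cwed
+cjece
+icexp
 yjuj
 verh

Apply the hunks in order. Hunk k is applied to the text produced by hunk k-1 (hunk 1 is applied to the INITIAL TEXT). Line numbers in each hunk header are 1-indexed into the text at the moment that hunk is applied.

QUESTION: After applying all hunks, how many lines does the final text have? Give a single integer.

Hunk 1: at line 4 remove [xdxf,nwta] add [yzu,pmbwh] -> 14 lines: cfwrt lms utyog jdp yzu pmbwh gach heir rpdj avk verh ecc uuib suuld
Hunk 2: at line 6 remove [gach,heir] add [hilpd] -> 13 lines: cfwrt lms utyog jdp yzu pmbwh hilpd rpdj avk verh ecc uuib suuld
Hunk 3: at line 5 remove [hilpd,rpdj,avk] add [fnv,ldhng] -> 12 lines: cfwrt lms utyog jdp yzu pmbwh fnv ldhng verh ecc uuib suuld
Hunk 4: at line 6 remove [fnv,ldhng] add [dks,cwed,yjuj] -> 13 lines: cfwrt lms utyog jdp yzu pmbwh dks cwed yjuj verh ecc uuib suuld
Hunk 5: at line 5 remove [pmbwh,dks] add [zvznp,gben] -> 13 lines: cfwrt lms utyog jdp yzu zvznp gben cwed yjuj verh ecc uuib suuld
Hunk 6: at line 4 remove [zvznp] add [cwshg] -> 13 lines: cfwrt lms utyog jdp yzu cwshg gben cwed yjuj verh ecc uuib suuld
Hunk 7: at line 4 remove [cwshg,gben,cwed] add [cjece,icexp] -> 12 lines: cfwrt lms utyog jdp yzu cjece icexp yjuj verh ecc uuib suuld
Final line count: 12

Answer: 12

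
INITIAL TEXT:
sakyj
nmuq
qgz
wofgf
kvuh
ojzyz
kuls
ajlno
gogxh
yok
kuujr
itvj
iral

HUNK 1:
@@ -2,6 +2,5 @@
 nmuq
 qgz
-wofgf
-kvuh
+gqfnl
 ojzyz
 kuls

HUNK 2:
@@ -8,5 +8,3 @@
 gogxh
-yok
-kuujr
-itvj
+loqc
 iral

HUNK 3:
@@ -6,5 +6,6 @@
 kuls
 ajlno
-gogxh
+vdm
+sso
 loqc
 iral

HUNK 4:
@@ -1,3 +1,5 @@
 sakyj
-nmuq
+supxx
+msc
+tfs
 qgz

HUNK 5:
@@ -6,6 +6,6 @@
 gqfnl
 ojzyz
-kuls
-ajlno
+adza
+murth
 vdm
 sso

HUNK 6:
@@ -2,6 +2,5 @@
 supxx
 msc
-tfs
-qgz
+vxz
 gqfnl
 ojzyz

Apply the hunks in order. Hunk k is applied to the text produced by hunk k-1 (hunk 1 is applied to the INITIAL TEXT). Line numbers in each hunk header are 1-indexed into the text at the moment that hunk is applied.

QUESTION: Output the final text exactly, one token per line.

Hunk 1: at line 2 remove [wofgf,kvuh] add [gqfnl] -> 12 lines: sakyj nmuq qgz gqfnl ojzyz kuls ajlno gogxh yok kuujr itvj iral
Hunk 2: at line 8 remove [yok,kuujr,itvj] add [loqc] -> 10 lines: sakyj nmuq qgz gqfnl ojzyz kuls ajlno gogxh loqc iral
Hunk 3: at line 6 remove [gogxh] add [vdm,sso] -> 11 lines: sakyj nmuq qgz gqfnl ojzyz kuls ajlno vdm sso loqc iral
Hunk 4: at line 1 remove [nmuq] add [supxx,msc,tfs] -> 13 lines: sakyj supxx msc tfs qgz gqfnl ojzyz kuls ajlno vdm sso loqc iral
Hunk 5: at line 6 remove [kuls,ajlno] add [adza,murth] -> 13 lines: sakyj supxx msc tfs qgz gqfnl ojzyz adza murth vdm sso loqc iral
Hunk 6: at line 2 remove [tfs,qgz] add [vxz] -> 12 lines: sakyj supxx msc vxz gqfnl ojzyz adza murth vdm sso loqc iral

Answer: sakyj
supxx
msc
vxz
gqfnl
ojzyz
adza
murth
vdm
sso
loqc
iral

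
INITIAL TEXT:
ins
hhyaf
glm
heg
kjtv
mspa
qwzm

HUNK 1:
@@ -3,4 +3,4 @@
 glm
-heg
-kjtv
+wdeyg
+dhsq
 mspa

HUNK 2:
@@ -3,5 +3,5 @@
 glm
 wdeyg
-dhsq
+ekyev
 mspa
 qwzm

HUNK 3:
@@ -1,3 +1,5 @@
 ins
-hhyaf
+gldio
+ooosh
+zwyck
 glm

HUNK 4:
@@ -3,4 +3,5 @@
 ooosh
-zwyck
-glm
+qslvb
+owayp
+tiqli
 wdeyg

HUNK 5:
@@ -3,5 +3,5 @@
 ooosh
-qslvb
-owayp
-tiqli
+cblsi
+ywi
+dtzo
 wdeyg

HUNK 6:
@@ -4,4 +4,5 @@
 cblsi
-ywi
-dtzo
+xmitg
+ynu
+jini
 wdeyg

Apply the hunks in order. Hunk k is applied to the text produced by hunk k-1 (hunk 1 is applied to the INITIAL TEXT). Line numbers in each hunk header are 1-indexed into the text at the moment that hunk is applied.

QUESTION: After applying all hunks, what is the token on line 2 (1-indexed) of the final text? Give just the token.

Answer: gldio

Derivation:
Hunk 1: at line 3 remove [heg,kjtv] add [wdeyg,dhsq] -> 7 lines: ins hhyaf glm wdeyg dhsq mspa qwzm
Hunk 2: at line 3 remove [dhsq] add [ekyev] -> 7 lines: ins hhyaf glm wdeyg ekyev mspa qwzm
Hunk 3: at line 1 remove [hhyaf] add [gldio,ooosh,zwyck] -> 9 lines: ins gldio ooosh zwyck glm wdeyg ekyev mspa qwzm
Hunk 4: at line 3 remove [zwyck,glm] add [qslvb,owayp,tiqli] -> 10 lines: ins gldio ooosh qslvb owayp tiqli wdeyg ekyev mspa qwzm
Hunk 5: at line 3 remove [qslvb,owayp,tiqli] add [cblsi,ywi,dtzo] -> 10 lines: ins gldio ooosh cblsi ywi dtzo wdeyg ekyev mspa qwzm
Hunk 6: at line 4 remove [ywi,dtzo] add [xmitg,ynu,jini] -> 11 lines: ins gldio ooosh cblsi xmitg ynu jini wdeyg ekyev mspa qwzm
Final line 2: gldio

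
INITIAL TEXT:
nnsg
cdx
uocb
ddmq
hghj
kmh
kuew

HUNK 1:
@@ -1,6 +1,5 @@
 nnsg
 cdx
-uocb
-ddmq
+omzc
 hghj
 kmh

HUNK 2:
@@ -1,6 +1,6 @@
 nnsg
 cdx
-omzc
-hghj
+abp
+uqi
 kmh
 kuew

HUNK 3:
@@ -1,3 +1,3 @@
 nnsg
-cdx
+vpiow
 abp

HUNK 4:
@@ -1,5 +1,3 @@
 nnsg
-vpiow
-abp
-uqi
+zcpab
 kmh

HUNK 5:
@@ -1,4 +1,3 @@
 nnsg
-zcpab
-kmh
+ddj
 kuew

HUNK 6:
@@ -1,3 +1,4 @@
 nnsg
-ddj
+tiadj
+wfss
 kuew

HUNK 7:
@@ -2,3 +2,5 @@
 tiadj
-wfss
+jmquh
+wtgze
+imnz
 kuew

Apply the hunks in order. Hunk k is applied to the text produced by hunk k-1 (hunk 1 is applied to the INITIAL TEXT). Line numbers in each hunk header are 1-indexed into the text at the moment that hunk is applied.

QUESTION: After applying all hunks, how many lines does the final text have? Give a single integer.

Answer: 6

Derivation:
Hunk 1: at line 1 remove [uocb,ddmq] add [omzc] -> 6 lines: nnsg cdx omzc hghj kmh kuew
Hunk 2: at line 1 remove [omzc,hghj] add [abp,uqi] -> 6 lines: nnsg cdx abp uqi kmh kuew
Hunk 3: at line 1 remove [cdx] add [vpiow] -> 6 lines: nnsg vpiow abp uqi kmh kuew
Hunk 4: at line 1 remove [vpiow,abp,uqi] add [zcpab] -> 4 lines: nnsg zcpab kmh kuew
Hunk 5: at line 1 remove [zcpab,kmh] add [ddj] -> 3 lines: nnsg ddj kuew
Hunk 6: at line 1 remove [ddj] add [tiadj,wfss] -> 4 lines: nnsg tiadj wfss kuew
Hunk 7: at line 2 remove [wfss] add [jmquh,wtgze,imnz] -> 6 lines: nnsg tiadj jmquh wtgze imnz kuew
Final line count: 6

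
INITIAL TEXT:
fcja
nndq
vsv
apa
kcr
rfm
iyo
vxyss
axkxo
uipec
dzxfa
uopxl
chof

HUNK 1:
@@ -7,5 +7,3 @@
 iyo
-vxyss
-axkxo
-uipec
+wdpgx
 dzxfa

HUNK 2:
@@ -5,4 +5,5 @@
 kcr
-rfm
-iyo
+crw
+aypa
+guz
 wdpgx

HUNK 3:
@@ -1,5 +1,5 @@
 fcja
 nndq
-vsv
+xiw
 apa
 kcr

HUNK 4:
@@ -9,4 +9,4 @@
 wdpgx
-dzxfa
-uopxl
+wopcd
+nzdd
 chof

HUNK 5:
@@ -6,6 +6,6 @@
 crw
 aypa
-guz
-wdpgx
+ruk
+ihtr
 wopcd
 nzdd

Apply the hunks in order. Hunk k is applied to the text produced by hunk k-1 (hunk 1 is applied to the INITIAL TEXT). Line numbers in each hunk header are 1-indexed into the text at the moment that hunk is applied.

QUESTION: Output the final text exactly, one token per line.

Answer: fcja
nndq
xiw
apa
kcr
crw
aypa
ruk
ihtr
wopcd
nzdd
chof

Derivation:
Hunk 1: at line 7 remove [vxyss,axkxo,uipec] add [wdpgx] -> 11 lines: fcja nndq vsv apa kcr rfm iyo wdpgx dzxfa uopxl chof
Hunk 2: at line 5 remove [rfm,iyo] add [crw,aypa,guz] -> 12 lines: fcja nndq vsv apa kcr crw aypa guz wdpgx dzxfa uopxl chof
Hunk 3: at line 1 remove [vsv] add [xiw] -> 12 lines: fcja nndq xiw apa kcr crw aypa guz wdpgx dzxfa uopxl chof
Hunk 4: at line 9 remove [dzxfa,uopxl] add [wopcd,nzdd] -> 12 lines: fcja nndq xiw apa kcr crw aypa guz wdpgx wopcd nzdd chof
Hunk 5: at line 6 remove [guz,wdpgx] add [ruk,ihtr] -> 12 lines: fcja nndq xiw apa kcr crw aypa ruk ihtr wopcd nzdd chof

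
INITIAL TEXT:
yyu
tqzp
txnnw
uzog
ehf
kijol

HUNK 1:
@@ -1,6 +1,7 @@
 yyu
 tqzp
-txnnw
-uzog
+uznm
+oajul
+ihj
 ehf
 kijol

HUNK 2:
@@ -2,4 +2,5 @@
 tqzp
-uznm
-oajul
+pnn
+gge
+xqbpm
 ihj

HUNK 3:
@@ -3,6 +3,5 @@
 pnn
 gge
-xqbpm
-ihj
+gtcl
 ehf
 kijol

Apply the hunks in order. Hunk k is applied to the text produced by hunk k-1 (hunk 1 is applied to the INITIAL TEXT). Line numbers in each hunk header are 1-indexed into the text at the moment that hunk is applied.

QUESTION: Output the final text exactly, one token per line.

Answer: yyu
tqzp
pnn
gge
gtcl
ehf
kijol

Derivation:
Hunk 1: at line 1 remove [txnnw,uzog] add [uznm,oajul,ihj] -> 7 lines: yyu tqzp uznm oajul ihj ehf kijol
Hunk 2: at line 2 remove [uznm,oajul] add [pnn,gge,xqbpm] -> 8 lines: yyu tqzp pnn gge xqbpm ihj ehf kijol
Hunk 3: at line 3 remove [xqbpm,ihj] add [gtcl] -> 7 lines: yyu tqzp pnn gge gtcl ehf kijol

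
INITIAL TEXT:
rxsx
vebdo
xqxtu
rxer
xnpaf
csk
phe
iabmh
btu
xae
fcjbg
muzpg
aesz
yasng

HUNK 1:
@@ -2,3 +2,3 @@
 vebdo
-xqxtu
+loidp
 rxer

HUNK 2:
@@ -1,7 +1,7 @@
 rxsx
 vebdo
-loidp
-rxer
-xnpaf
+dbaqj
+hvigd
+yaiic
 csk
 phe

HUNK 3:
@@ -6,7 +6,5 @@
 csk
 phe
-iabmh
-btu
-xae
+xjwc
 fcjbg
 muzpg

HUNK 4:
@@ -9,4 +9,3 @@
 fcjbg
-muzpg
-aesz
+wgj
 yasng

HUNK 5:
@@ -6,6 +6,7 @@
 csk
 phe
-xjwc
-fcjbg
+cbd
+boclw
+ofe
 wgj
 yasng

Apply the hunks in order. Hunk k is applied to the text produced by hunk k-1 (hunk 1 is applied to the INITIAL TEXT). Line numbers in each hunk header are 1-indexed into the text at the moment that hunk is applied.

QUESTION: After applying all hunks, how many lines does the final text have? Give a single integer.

Hunk 1: at line 2 remove [xqxtu] add [loidp] -> 14 lines: rxsx vebdo loidp rxer xnpaf csk phe iabmh btu xae fcjbg muzpg aesz yasng
Hunk 2: at line 1 remove [loidp,rxer,xnpaf] add [dbaqj,hvigd,yaiic] -> 14 lines: rxsx vebdo dbaqj hvigd yaiic csk phe iabmh btu xae fcjbg muzpg aesz yasng
Hunk 3: at line 6 remove [iabmh,btu,xae] add [xjwc] -> 12 lines: rxsx vebdo dbaqj hvigd yaiic csk phe xjwc fcjbg muzpg aesz yasng
Hunk 4: at line 9 remove [muzpg,aesz] add [wgj] -> 11 lines: rxsx vebdo dbaqj hvigd yaiic csk phe xjwc fcjbg wgj yasng
Hunk 5: at line 6 remove [xjwc,fcjbg] add [cbd,boclw,ofe] -> 12 lines: rxsx vebdo dbaqj hvigd yaiic csk phe cbd boclw ofe wgj yasng
Final line count: 12

Answer: 12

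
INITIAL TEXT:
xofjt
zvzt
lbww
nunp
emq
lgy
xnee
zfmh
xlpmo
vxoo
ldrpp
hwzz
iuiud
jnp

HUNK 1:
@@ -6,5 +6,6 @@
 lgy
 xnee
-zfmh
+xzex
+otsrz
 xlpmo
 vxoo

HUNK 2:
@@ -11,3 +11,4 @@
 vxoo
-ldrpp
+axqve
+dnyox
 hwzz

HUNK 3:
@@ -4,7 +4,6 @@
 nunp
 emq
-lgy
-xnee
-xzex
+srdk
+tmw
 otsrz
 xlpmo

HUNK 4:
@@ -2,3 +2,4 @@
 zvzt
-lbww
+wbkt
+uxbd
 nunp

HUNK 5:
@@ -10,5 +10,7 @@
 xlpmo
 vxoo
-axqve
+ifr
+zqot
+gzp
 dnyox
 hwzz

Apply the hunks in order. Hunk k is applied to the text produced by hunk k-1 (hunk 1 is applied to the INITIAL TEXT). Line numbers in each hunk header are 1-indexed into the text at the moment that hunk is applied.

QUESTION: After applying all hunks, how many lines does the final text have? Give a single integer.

Hunk 1: at line 6 remove [zfmh] add [xzex,otsrz] -> 15 lines: xofjt zvzt lbww nunp emq lgy xnee xzex otsrz xlpmo vxoo ldrpp hwzz iuiud jnp
Hunk 2: at line 11 remove [ldrpp] add [axqve,dnyox] -> 16 lines: xofjt zvzt lbww nunp emq lgy xnee xzex otsrz xlpmo vxoo axqve dnyox hwzz iuiud jnp
Hunk 3: at line 4 remove [lgy,xnee,xzex] add [srdk,tmw] -> 15 lines: xofjt zvzt lbww nunp emq srdk tmw otsrz xlpmo vxoo axqve dnyox hwzz iuiud jnp
Hunk 4: at line 2 remove [lbww] add [wbkt,uxbd] -> 16 lines: xofjt zvzt wbkt uxbd nunp emq srdk tmw otsrz xlpmo vxoo axqve dnyox hwzz iuiud jnp
Hunk 5: at line 10 remove [axqve] add [ifr,zqot,gzp] -> 18 lines: xofjt zvzt wbkt uxbd nunp emq srdk tmw otsrz xlpmo vxoo ifr zqot gzp dnyox hwzz iuiud jnp
Final line count: 18

Answer: 18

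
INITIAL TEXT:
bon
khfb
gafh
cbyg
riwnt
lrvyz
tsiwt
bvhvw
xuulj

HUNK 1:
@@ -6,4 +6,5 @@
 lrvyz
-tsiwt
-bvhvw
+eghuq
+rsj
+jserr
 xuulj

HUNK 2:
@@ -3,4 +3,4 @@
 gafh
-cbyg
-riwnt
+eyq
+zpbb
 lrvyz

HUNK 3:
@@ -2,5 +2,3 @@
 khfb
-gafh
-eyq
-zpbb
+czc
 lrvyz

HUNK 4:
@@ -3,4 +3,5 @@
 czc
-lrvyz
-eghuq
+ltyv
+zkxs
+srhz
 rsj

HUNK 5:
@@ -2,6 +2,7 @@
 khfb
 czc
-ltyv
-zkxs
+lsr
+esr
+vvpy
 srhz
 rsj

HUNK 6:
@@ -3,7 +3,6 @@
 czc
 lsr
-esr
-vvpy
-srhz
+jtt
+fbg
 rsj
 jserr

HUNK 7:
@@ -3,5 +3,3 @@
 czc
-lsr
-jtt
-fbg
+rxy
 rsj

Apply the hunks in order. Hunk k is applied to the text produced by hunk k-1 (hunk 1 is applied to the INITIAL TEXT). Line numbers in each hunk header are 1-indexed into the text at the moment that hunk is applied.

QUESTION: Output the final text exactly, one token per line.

Hunk 1: at line 6 remove [tsiwt,bvhvw] add [eghuq,rsj,jserr] -> 10 lines: bon khfb gafh cbyg riwnt lrvyz eghuq rsj jserr xuulj
Hunk 2: at line 3 remove [cbyg,riwnt] add [eyq,zpbb] -> 10 lines: bon khfb gafh eyq zpbb lrvyz eghuq rsj jserr xuulj
Hunk 3: at line 2 remove [gafh,eyq,zpbb] add [czc] -> 8 lines: bon khfb czc lrvyz eghuq rsj jserr xuulj
Hunk 4: at line 3 remove [lrvyz,eghuq] add [ltyv,zkxs,srhz] -> 9 lines: bon khfb czc ltyv zkxs srhz rsj jserr xuulj
Hunk 5: at line 2 remove [ltyv,zkxs] add [lsr,esr,vvpy] -> 10 lines: bon khfb czc lsr esr vvpy srhz rsj jserr xuulj
Hunk 6: at line 3 remove [esr,vvpy,srhz] add [jtt,fbg] -> 9 lines: bon khfb czc lsr jtt fbg rsj jserr xuulj
Hunk 7: at line 3 remove [lsr,jtt,fbg] add [rxy] -> 7 lines: bon khfb czc rxy rsj jserr xuulj

Answer: bon
khfb
czc
rxy
rsj
jserr
xuulj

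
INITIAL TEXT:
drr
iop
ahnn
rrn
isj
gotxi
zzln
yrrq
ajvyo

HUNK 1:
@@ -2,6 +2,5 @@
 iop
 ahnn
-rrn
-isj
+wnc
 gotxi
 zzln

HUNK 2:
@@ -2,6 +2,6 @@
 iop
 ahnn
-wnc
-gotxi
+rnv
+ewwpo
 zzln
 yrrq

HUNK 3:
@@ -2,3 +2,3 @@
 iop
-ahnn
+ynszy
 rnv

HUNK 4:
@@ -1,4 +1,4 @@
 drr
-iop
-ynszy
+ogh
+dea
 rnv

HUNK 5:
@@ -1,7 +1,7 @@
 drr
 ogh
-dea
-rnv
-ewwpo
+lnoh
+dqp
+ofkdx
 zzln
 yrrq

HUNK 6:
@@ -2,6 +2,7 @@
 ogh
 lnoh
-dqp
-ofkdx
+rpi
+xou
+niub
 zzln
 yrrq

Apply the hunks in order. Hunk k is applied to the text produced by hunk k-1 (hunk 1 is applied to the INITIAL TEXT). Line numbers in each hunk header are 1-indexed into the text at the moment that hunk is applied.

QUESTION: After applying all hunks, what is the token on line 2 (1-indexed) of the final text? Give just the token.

Answer: ogh

Derivation:
Hunk 1: at line 2 remove [rrn,isj] add [wnc] -> 8 lines: drr iop ahnn wnc gotxi zzln yrrq ajvyo
Hunk 2: at line 2 remove [wnc,gotxi] add [rnv,ewwpo] -> 8 lines: drr iop ahnn rnv ewwpo zzln yrrq ajvyo
Hunk 3: at line 2 remove [ahnn] add [ynszy] -> 8 lines: drr iop ynszy rnv ewwpo zzln yrrq ajvyo
Hunk 4: at line 1 remove [iop,ynszy] add [ogh,dea] -> 8 lines: drr ogh dea rnv ewwpo zzln yrrq ajvyo
Hunk 5: at line 1 remove [dea,rnv,ewwpo] add [lnoh,dqp,ofkdx] -> 8 lines: drr ogh lnoh dqp ofkdx zzln yrrq ajvyo
Hunk 6: at line 2 remove [dqp,ofkdx] add [rpi,xou,niub] -> 9 lines: drr ogh lnoh rpi xou niub zzln yrrq ajvyo
Final line 2: ogh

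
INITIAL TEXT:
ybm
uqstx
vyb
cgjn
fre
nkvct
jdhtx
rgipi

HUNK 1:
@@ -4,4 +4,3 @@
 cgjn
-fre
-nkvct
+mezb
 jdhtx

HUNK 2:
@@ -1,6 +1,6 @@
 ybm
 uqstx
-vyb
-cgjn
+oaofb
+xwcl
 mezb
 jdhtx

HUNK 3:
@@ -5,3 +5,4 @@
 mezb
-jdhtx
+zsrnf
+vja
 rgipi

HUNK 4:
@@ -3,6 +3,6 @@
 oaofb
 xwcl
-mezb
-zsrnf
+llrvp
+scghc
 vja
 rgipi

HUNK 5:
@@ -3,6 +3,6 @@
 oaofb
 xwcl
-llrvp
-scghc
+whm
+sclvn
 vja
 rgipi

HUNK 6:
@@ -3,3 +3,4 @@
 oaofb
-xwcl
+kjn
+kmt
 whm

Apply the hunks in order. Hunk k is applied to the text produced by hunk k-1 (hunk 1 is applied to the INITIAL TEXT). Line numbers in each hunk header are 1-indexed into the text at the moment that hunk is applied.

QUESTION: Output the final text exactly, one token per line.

Hunk 1: at line 4 remove [fre,nkvct] add [mezb] -> 7 lines: ybm uqstx vyb cgjn mezb jdhtx rgipi
Hunk 2: at line 1 remove [vyb,cgjn] add [oaofb,xwcl] -> 7 lines: ybm uqstx oaofb xwcl mezb jdhtx rgipi
Hunk 3: at line 5 remove [jdhtx] add [zsrnf,vja] -> 8 lines: ybm uqstx oaofb xwcl mezb zsrnf vja rgipi
Hunk 4: at line 3 remove [mezb,zsrnf] add [llrvp,scghc] -> 8 lines: ybm uqstx oaofb xwcl llrvp scghc vja rgipi
Hunk 5: at line 3 remove [llrvp,scghc] add [whm,sclvn] -> 8 lines: ybm uqstx oaofb xwcl whm sclvn vja rgipi
Hunk 6: at line 3 remove [xwcl] add [kjn,kmt] -> 9 lines: ybm uqstx oaofb kjn kmt whm sclvn vja rgipi

Answer: ybm
uqstx
oaofb
kjn
kmt
whm
sclvn
vja
rgipi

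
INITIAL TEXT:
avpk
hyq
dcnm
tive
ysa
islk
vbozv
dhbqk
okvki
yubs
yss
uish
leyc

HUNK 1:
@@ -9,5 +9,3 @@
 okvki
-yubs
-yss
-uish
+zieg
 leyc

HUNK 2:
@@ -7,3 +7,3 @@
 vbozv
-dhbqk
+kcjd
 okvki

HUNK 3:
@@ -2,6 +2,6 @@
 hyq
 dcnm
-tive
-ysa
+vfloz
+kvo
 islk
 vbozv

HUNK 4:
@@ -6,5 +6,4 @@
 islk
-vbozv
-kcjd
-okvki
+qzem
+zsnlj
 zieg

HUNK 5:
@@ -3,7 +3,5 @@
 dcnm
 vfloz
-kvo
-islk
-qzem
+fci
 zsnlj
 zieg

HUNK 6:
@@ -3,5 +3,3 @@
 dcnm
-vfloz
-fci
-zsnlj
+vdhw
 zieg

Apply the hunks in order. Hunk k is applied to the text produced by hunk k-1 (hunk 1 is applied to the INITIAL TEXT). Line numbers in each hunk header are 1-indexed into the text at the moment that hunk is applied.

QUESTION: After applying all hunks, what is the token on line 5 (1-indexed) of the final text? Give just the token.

Answer: zieg

Derivation:
Hunk 1: at line 9 remove [yubs,yss,uish] add [zieg] -> 11 lines: avpk hyq dcnm tive ysa islk vbozv dhbqk okvki zieg leyc
Hunk 2: at line 7 remove [dhbqk] add [kcjd] -> 11 lines: avpk hyq dcnm tive ysa islk vbozv kcjd okvki zieg leyc
Hunk 3: at line 2 remove [tive,ysa] add [vfloz,kvo] -> 11 lines: avpk hyq dcnm vfloz kvo islk vbozv kcjd okvki zieg leyc
Hunk 4: at line 6 remove [vbozv,kcjd,okvki] add [qzem,zsnlj] -> 10 lines: avpk hyq dcnm vfloz kvo islk qzem zsnlj zieg leyc
Hunk 5: at line 3 remove [kvo,islk,qzem] add [fci] -> 8 lines: avpk hyq dcnm vfloz fci zsnlj zieg leyc
Hunk 6: at line 3 remove [vfloz,fci,zsnlj] add [vdhw] -> 6 lines: avpk hyq dcnm vdhw zieg leyc
Final line 5: zieg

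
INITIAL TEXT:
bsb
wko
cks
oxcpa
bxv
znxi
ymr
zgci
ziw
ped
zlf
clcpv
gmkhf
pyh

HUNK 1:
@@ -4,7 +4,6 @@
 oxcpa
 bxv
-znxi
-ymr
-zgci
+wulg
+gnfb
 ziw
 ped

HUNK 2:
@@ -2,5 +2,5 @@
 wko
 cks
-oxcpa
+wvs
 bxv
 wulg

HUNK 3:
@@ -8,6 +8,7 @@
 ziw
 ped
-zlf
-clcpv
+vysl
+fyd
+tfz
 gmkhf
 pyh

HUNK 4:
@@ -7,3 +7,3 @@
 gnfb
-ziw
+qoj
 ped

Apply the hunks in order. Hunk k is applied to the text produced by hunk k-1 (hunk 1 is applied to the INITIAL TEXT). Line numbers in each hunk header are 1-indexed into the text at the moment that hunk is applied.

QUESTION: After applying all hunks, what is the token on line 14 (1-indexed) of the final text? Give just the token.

Hunk 1: at line 4 remove [znxi,ymr,zgci] add [wulg,gnfb] -> 13 lines: bsb wko cks oxcpa bxv wulg gnfb ziw ped zlf clcpv gmkhf pyh
Hunk 2: at line 2 remove [oxcpa] add [wvs] -> 13 lines: bsb wko cks wvs bxv wulg gnfb ziw ped zlf clcpv gmkhf pyh
Hunk 3: at line 8 remove [zlf,clcpv] add [vysl,fyd,tfz] -> 14 lines: bsb wko cks wvs bxv wulg gnfb ziw ped vysl fyd tfz gmkhf pyh
Hunk 4: at line 7 remove [ziw] add [qoj] -> 14 lines: bsb wko cks wvs bxv wulg gnfb qoj ped vysl fyd tfz gmkhf pyh
Final line 14: pyh

Answer: pyh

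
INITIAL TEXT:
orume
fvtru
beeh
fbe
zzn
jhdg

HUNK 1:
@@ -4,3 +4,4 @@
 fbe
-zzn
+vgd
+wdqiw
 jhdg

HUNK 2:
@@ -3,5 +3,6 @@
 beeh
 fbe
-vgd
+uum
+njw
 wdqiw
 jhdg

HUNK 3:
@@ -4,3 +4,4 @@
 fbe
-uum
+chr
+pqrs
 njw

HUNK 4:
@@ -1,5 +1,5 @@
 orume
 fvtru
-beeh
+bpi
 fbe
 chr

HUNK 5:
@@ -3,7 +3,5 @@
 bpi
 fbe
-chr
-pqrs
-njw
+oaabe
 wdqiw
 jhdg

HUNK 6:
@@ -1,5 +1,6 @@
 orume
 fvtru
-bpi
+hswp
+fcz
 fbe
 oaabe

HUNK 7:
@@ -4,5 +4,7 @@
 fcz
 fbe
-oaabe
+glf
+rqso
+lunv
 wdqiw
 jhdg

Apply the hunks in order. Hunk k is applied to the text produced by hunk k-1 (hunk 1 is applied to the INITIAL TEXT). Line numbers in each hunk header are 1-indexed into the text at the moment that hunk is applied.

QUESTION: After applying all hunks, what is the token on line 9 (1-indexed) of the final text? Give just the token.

Answer: wdqiw

Derivation:
Hunk 1: at line 4 remove [zzn] add [vgd,wdqiw] -> 7 lines: orume fvtru beeh fbe vgd wdqiw jhdg
Hunk 2: at line 3 remove [vgd] add [uum,njw] -> 8 lines: orume fvtru beeh fbe uum njw wdqiw jhdg
Hunk 3: at line 4 remove [uum] add [chr,pqrs] -> 9 lines: orume fvtru beeh fbe chr pqrs njw wdqiw jhdg
Hunk 4: at line 1 remove [beeh] add [bpi] -> 9 lines: orume fvtru bpi fbe chr pqrs njw wdqiw jhdg
Hunk 5: at line 3 remove [chr,pqrs,njw] add [oaabe] -> 7 lines: orume fvtru bpi fbe oaabe wdqiw jhdg
Hunk 6: at line 1 remove [bpi] add [hswp,fcz] -> 8 lines: orume fvtru hswp fcz fbe oaabe wdqiw jhdg
Hunk 7: at line 4 remove [oaabe] add [glf,rqso,lunv] -> 10 lines: orume fvtru hswp fcz fbe glf rqso lunv wdqiw jhdg
Final line 9: wdqiw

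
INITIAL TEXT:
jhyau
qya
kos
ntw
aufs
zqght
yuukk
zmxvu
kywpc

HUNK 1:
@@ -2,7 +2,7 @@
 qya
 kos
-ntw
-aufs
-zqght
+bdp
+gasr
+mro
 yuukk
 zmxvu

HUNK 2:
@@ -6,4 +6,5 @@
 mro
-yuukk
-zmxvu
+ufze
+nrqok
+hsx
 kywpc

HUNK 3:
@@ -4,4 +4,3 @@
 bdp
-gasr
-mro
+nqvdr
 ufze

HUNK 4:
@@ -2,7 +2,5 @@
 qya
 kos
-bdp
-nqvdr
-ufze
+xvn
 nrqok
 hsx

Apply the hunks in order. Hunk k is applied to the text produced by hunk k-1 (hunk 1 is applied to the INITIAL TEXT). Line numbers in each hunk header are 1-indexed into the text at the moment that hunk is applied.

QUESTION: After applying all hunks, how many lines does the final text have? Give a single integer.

Hunk 1: at line 2 remove [ntw,aufs,zqght] add [bdp,gasr,mro] -> 9 lines: jhyau qya kos bdp gasr mro yuukk zmxvu kywpc
Hunk 2: at line 6 remove [yuukk,zmxvu] add [ufze,nrqok,hsx] -> 10 lines: jhyau qya kos bdp gasr mro ufze nrqok hsx kywpc
Hunk 3: at line 4 remove [gasr,mro] add [nqvdr] -> 9 lines: jhyau qya kos bdp nqvdr ufze nrqok hsx kywpc
Hunk 4: at line 2 remove [bdp,nqvdr,ufze] add [xvn] -> 7 lines: jhyau qya kos xvn nrqok hsx kywpc
Final line count: 7

Answer: 7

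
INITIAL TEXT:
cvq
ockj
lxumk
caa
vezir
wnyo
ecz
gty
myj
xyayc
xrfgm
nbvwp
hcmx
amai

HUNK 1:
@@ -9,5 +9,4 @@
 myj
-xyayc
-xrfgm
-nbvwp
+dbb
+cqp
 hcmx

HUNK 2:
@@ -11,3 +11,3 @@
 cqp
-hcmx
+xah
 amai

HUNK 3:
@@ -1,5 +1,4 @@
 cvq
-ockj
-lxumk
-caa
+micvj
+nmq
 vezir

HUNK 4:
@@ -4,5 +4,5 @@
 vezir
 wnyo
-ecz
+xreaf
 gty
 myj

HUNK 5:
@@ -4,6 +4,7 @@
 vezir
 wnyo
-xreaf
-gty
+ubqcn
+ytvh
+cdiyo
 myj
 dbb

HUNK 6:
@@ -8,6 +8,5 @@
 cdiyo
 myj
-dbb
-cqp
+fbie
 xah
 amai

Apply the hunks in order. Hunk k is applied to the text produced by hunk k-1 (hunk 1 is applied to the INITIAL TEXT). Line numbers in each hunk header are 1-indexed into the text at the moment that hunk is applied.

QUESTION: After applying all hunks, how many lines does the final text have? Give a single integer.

Hunk 1: at line 9 remove [xyayc,xrfgm,nbvwp] add [dbb,cqp] -> 13 lines: cvq ockj lxumk caa vezir wnyo ecz gty myj dbb cqp hcmx amai
Hunk 2: at line 11 remove [hcmx] add [xah] -> 13 lines: cvq ockj lxumk caa vezir wnyo ecz gty myj dbb cqp xah amai
Hunk 3: at line 1 remove [ockj,lxumk,caa] add [micvj,nmq] -> 12 lines: cvq micvj nmq vezir wnyo ecz gty myj dbb cqp xah amai
Hunk 4: at line 4 remove [ecz] add [xreaf] -> 12 lines: cvq micvj nmq vezir wnyo xreaf gty myj dbb cqp xah amai
Hunk 5: at line 4 remove [xreaf,gty] add [ubqcn,ytvh,cdiyo] -> 13 lines: cvq micvj nmq vezir wnyo ubqcn ytvh cdiyo myj dbb cqp xah amai
Hunk 6: at line 8 remove [dbb,cqp] add [fbie] -> 12 lines: cvq micvj nmq vezir wnyo ubqcn ytvh cdiyo myj fbie xah amai
Final line count: 12

Answer: 12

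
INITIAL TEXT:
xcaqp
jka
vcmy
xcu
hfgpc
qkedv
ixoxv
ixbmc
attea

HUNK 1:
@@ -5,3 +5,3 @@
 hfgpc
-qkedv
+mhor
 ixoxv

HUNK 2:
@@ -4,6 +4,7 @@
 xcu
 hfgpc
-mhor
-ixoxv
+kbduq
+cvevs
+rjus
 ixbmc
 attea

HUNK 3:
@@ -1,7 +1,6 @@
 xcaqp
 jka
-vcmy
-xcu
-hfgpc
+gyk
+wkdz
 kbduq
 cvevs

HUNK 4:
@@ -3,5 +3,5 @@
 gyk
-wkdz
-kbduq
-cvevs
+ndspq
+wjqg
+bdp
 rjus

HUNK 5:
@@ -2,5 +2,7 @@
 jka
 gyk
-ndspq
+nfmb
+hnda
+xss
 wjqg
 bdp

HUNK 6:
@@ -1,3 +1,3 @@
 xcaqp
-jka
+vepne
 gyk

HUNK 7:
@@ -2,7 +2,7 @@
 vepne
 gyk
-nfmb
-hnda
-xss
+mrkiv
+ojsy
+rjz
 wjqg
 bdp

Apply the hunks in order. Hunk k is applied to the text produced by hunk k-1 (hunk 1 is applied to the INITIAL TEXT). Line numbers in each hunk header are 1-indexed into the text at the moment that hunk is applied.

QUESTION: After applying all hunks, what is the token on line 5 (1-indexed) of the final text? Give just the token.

Hunk 1: at line 5 remove [qkedv] add [mhor] -> 9 lines: xcaqp jka vcmy xcu hfgpc mhor ixoxv ixbmc attea
Hunk 2: at line 4 remove [mhor,ixoxv] add [kbduq,cvevs,rjus] -> 10 lines: xcaqp jka vcmy xcu hfgpc kbduq cvevs rjus ixbmc attea
Hunk 3: at line 1 remove [vcmy,xcu,hfgpc] add [gyk,wkdz] -> 9 lines: xcaqp jka gyk wkdz kbduq cvevs rjus ixbmc attea
Hunk 4: at line 3 remove [wkdz,kbduq,cvevs] add [ndspq,wjqg,bdp] -> 9 lines: xcaqp jka gyk ndspq wjqg bdp rjus ixbmc attea
Hunk 5: at line 2 remove [ndspq] add [nfmb,hnda,xss] -> 11 lines: xcaqp jka gyk nfmb hnda xss wjqg bdp rjus ixbmc attea
Hunk 6: at line 1 remove [jka] add [vepne] -> 11 lines: xcaqp vepne gyk nfmb hnda xss wjqg bdp rjus ixbmc attea
Hunk 7: at line 2 remove [nfmb,hnda,xss] add [mrkiv,ojsy,rjz] -> 11 lines: xcaqp vepne gyk mrkiv ojsy rjz wjqg bdp rjus ixbmc attea
Final line 5: ojsy

Answer: ojsy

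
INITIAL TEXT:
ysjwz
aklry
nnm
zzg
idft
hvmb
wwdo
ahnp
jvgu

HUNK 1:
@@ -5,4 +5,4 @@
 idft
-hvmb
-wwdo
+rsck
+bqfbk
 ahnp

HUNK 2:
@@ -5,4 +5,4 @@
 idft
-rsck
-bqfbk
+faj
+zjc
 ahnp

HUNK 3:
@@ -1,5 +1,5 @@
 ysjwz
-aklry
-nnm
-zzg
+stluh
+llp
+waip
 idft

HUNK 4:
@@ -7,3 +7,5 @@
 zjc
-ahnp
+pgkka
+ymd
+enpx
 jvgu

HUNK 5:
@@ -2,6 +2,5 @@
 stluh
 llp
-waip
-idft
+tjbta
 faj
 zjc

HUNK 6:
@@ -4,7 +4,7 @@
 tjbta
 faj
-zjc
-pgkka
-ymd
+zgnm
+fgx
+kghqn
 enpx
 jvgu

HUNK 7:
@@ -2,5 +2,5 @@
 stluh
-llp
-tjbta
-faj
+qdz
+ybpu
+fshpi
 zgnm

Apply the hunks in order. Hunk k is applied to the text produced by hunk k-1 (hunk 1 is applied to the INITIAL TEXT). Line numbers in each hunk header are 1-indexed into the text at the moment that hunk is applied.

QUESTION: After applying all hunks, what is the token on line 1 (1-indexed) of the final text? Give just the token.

Hunk 1: at line 5 remove [hvmb,wwdo] add [rsck,bqfbk] -> 9 lines: ysjwz aklry nnm zzg idft rsck bqfbk ahnp jvgu
Hunk 2: at line 5 remove [rsck,bqfbk] add [faj,zjc] -> 9 lines: ysjwz aklry nnm zzg idft faj zjc ahnp jvgu
Hunk 3: at line 1 remove [aklry,nnm,zzg] add [stluh,llp,waip] -> 9 lines: ysjwz stluh llp waip idft faj zjc ahnp jvgu
Hunk 4: at line 7 remove [ahnp] add [pgkka,ymd,enpx] -> 11 lines: ysjwz stluh llp waip idft faj zjc pgkka ymd enpx jvgu
Hunk 5: at line 2 remove [waip,idft] add [tjbta] -> 10 lines: ysjwz stluh llp tjbta faj zjc pgkka ymd enpx jvgu
Hunk 6: at line 4 remove [zjc,pgkka,ymd] add [zgnm,fgx,kghqn] -> 10 lines: ysjwz stluh llp tjbta faj zgnm fgx kghqn enpx jvgu
Hunk 7: at line 2 remove [llp,tjbta,faj] add [qdz,ybpu,fshpi] -> 10 lines: ysjwz stluh qdz ybpu fshpi zgnm fgx kghqn enpx jvgu
Final line 1: ysjwz

Answer: ysjwz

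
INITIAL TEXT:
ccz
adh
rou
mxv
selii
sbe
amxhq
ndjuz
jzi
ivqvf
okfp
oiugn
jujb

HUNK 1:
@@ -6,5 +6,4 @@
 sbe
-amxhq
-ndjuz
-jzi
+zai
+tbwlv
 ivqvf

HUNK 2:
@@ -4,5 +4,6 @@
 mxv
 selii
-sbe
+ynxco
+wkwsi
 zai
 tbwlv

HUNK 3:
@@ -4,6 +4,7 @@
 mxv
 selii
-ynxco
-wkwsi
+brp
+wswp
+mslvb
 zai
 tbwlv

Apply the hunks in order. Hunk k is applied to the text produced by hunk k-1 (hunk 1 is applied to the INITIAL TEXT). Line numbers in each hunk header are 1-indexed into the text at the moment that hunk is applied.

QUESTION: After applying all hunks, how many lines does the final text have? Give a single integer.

Answer: 14

Derivation:
Hunk 1: at line 6 remove [amxhq,ndjuz,jzi] add [zai,tbwlv] -> 12 lines: ccz adh rou mxv selii sbe zai tbwlv ivqvf okfp oiugn jujb
Hunk 2: at line 4 remove [sbe] add [ynxco,wkwsi] -> 13 lines: ccz adh rou mxv selii ynxco wkwsi zai tbwlv ivqvf okfp oiugn jujb
Hunk 3: at line 4 remove [ynxco,wkwsi] add [brp,wswp,mslvb] -> 14 lines: ccz adh rou mxv selii brp wswp mslvb zai tbwlv ivqvf okfp oiugn jujb
Final line count: 14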